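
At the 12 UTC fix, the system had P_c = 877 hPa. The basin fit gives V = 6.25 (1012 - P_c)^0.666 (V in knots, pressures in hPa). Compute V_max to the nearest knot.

ΔP = 1012 − 877 = 135 hPa.
135^0.666 ≈ 26.230.
V ≈ 6.25 × 26.230 ≈ 163.9 kt.

164 kt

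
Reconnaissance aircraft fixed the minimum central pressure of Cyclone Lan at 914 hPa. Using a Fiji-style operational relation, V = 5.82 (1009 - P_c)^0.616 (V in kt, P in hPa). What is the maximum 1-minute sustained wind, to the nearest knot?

96 kt

ΔP = 1009 − 914 = 95 hPa.
95^0.616 ≈ 16.530.
V ≈ 5.82 × 16.530 ≈ 96.2 kt.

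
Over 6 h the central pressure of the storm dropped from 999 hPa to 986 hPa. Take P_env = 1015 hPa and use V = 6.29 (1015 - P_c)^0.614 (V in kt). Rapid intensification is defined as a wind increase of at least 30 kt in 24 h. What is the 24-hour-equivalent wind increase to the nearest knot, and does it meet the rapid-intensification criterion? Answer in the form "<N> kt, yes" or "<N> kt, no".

61 kt, yes

V₁: ΔP = 16, V ≈ 6.29 × 16^0.614 ≈ 34.51 kt.
V₂: ΔP = 29, V ≈ 6.29 × 29^0.614 ≈ 49.72 kt.
ΔV over 6 h = 15.21 kt → 24 h equivalent = 15.21 × 24/6 ≈ 60.84 kt.
61 kt ≥ 30 kt ⇒ rapid intensification.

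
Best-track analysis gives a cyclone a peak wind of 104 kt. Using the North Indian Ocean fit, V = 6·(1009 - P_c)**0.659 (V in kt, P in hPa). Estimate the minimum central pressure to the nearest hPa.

ΔP = (V / 6)^(1/0.659) = (104/6)^1.517.
104/6 = 17.333; 17.333^1.517 ≈ 75.85 hPa.
P_c = 1009 − 75.85 = 933.15 ≈ 933 hPa.

933 hPa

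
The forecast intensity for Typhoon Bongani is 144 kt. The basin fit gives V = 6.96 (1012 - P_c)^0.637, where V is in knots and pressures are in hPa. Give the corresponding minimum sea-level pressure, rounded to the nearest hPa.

896 hPa

ΔP = (V / 6.96)^(1/0.637) = (144/6.96)^1.570.
144/6.96 = 20.690; 20.690^1.570 ≈ 116.29 hPa.
P_c = 1012 − 116.29 = 895.71 ≈ 896 hPa.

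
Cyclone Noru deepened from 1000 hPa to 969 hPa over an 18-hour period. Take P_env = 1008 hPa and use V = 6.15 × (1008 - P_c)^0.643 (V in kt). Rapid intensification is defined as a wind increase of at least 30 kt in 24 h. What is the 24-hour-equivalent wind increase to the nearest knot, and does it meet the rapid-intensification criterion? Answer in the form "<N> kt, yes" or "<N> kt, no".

V₁: ΔP = 8, V ≈ 6.15 × 8^0.643 ≈ 23.42 kt.
V₂: ΔP = 39, V ≈ 6.15 × 39^0.643 ≈ 64.85 kt.
ΔV over 18 h = 41.43 kt → 24 h equivalent = 41.43 × 24/18 ≈ 55.24 kt.
55 kt ≥ 30 kt ⇒ rapid intensification.

55 kt, yes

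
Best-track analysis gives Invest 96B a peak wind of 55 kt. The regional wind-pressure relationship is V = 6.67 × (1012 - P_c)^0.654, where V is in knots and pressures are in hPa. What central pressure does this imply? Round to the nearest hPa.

ΔP = (V / 6.67)^(1/0.654) = (55/6.67)^1.529.
55/6.67 = 8.246; 8.246^1.529 ≈ 25.18 hPa.
P_c = 1012 − 25.18 = 986.82 ≈ 987 hPa.

987 hPa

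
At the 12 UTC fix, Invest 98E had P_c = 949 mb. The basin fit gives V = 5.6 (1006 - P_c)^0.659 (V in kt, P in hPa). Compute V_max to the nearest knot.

ΔP = 1006 − 949 = 57 mb.
57^0.659 ≈ 14.359.
V ≈ 5.6 × 14.359 ≈ 80.4 kt.

80 kt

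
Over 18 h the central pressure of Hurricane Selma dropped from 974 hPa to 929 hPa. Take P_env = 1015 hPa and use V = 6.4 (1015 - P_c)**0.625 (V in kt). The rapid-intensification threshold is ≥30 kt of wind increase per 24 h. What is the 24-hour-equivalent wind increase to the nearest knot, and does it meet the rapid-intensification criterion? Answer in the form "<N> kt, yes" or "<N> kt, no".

V₁: ΔP = 41, V ≈ 6.4 × 41^0.625 ≈ 65.19 kt.
V₂: ΔP = 86, V ≈ 6.4 × 86^0.625 ≈ 103.57 kt.
ΔV over 18 h = 38.38 kt → 24 h equivalent = 38.38 × 24/18 ≈ 51.17 kt.
51 kt ≥ 30 kt ⇒ rapid intensification.

51 kt, yes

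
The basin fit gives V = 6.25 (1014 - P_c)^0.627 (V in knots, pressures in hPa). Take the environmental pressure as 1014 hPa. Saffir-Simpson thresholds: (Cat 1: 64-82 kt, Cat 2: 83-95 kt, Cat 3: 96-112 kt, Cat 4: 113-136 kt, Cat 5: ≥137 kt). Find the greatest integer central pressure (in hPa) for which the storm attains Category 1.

Category 1 begins at V = 64 kt.
Required ΔP = (64/6.25)^(1/0.627) = 10.240^1.595 ≈ 40.86 hPa.
P_c ≤ 1014 − 40.86 = 973.14, so the highest integer P_c is 973 hPa.

973 hPa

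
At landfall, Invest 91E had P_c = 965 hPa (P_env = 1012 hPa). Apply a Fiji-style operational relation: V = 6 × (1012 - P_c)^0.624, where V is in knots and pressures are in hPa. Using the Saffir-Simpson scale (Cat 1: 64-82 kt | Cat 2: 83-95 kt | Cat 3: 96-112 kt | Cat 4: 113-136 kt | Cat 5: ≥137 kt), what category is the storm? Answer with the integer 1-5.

1

ΔP = 1012 − 965 = 47 hPa.
V ≈ 6 × 47^0.624 = 6 × 11.05 ≈ 66 kt.
66 kt falls in the Category 1 band.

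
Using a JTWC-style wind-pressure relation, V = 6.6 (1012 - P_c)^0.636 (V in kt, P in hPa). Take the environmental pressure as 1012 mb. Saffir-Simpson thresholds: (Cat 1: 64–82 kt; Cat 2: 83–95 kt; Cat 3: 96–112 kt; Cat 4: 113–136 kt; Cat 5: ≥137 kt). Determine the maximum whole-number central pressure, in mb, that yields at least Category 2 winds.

Category 2 begins at V = 83 kt.
Required ΔP = (83/6.6)^(1/0.636) = 12.576^1.572 ≈ 53.56 mb.
P_c ≤ 1012 − 53.56 = 958.44, so the highest integer P_c is 958 mb.

958 mb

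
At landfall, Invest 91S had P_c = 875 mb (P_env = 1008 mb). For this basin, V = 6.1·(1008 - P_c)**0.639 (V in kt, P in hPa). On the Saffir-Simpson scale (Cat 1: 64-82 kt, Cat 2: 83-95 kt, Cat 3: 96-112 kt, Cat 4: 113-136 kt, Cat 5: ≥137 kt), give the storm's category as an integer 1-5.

ΔP = 1008 − 875 = 133 mb.
V ≈ 6.1 × 133^0.639 = 6.1 × 22.76 ≈ 139 kt.
139 kt falls in the Category 5 band.

5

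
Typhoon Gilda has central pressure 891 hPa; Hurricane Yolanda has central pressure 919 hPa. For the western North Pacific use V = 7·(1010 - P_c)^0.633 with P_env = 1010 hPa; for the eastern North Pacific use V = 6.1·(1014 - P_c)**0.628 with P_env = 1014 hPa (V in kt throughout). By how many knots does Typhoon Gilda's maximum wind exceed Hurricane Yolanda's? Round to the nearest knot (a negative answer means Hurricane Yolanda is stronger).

38 kt

Typhoon Gilda: ΔP = 119; V ≈ 7 × 119^0.633 ≈ 144.18 kt.
Hurricane Yolanda: ΔP = 95; V ≈ 6.1 × 95^0.628 ≈ 106.50 kt.
Difference ≈ 144.18 − 106.50 = 37.68 → 38 kt.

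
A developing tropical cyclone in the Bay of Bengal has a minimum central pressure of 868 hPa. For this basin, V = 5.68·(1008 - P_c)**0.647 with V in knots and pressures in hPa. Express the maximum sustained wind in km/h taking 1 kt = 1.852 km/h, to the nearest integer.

ΔP = 1008 − 868 = 140 hPa.
V ≈ 5.68 × 140^0.647 = 5.68 × 24.465 ≈ 138.961 kt.
138.961 × 1.852 ≈ 257.36 km/h → 257 km/h.

257 km/h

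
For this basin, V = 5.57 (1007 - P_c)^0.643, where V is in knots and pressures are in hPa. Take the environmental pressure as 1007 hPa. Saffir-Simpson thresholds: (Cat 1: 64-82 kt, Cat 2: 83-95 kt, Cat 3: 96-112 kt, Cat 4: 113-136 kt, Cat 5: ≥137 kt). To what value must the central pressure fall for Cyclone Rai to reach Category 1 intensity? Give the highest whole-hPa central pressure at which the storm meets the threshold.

Category 1 begins at V = 64 kt.
Required ΔP = (64/5.57)^(1/0.643) = 11.490^1.555 ≈ 44.57 hPa.
P_c ≤ 1007 − 44.57 = 962.43, so the highest integer P_c is 962 hPa.

962 hPa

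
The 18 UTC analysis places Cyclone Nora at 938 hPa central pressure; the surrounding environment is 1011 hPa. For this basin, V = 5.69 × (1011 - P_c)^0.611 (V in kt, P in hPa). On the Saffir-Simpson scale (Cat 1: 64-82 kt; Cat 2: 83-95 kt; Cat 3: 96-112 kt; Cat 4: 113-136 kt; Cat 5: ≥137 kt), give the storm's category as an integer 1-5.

ΔP = 1011 − 938 = 73 hPa.
V ≈ 5.69 × 73^0.611 = 5.69 × 13.76 ≈ 78 kt.
78 kt falls in the Category 1 band.

1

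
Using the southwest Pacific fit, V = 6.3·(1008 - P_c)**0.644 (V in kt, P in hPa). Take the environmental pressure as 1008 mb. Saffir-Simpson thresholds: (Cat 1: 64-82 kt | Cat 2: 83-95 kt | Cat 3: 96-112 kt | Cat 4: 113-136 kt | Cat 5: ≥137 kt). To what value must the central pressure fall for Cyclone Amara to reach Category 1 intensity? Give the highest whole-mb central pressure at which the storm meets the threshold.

Category 1 begins at V = 64 kt.
Required ΔP = (64/6.3)^(1/0.644) = 10.159^1.553 ≈ 36.59 mb.
P_c ≤ 1008 − 36.59 = 971.41, so the highest integer P_c is 971 mb.

971 mb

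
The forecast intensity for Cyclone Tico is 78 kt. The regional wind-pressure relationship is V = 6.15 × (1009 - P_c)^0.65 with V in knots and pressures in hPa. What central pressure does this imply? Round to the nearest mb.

ΔP = (V / 6.15)^(1/0.65) = (78/6.15)^1.538.
78/6.15 = 12.683; 12.683^1.538 ≈ 49.80 mb.
P_c = 1009 − 49.80 = 959.20 ≈ 959 mb.

959 mb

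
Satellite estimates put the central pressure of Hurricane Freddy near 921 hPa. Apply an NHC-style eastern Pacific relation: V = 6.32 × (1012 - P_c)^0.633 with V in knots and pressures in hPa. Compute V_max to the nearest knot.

110 kt

ΔP = 1012 − 921 = 91 hPa.
91^0.633 ≈ 17.381.
V ≈ 6.32 × 17.381 ≈ 109.8 kt.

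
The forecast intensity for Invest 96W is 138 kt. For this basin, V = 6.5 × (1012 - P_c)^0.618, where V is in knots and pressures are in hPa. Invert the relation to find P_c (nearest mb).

872 mb

ΔP = (V / 6.5)^(1/0.618) = (138/6.5)^1.618.
138/6.5 = 21.231; 21.231^1.618 ≈ 140.34 mb.
P_c = 1012 − 140.34 = 871.66 ≈ 872 mb.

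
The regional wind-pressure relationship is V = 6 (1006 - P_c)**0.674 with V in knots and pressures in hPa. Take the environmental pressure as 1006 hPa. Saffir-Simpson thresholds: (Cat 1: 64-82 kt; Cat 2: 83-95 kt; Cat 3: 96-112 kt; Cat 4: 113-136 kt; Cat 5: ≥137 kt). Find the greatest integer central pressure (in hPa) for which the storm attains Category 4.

928 hPa

Category 4 begins at V = 113 kt.
Required ΔP = (113/6)^(1/0.674) = 18.833^1.484 ≈ 77.91 hPa.
P_c ≤ 1006 − 77.91 = 928.09, so the highest integer P_c is 928 hPa.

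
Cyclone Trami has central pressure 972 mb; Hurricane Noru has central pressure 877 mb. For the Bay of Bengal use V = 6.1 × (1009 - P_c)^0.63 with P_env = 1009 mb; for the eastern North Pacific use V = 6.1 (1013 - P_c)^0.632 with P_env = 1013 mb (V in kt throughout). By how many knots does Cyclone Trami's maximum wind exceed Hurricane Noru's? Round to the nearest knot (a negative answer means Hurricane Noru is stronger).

-77 kt

Cyclone Trami: ΔP = 37; V ≈ 6.1 × 37^0.63 ≈ 59.33 kt.
Hurricane Noru: ΔP = 136; V ≈ 6.1 × 136^0.632 ≈ 136.06 kt.
Difference ≈ 59.33 − 136.06 = -76.73 → -77 kt.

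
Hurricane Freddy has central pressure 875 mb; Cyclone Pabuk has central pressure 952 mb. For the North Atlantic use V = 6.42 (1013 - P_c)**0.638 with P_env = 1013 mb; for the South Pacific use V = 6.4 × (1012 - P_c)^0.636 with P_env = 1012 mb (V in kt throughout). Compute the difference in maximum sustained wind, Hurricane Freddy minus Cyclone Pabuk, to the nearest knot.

62 kt

Hurricane Freddy: ΔP = 138; V ≈ 6.42 × 138^0.638 ≈ 148.86 kt.
Cyclone Pabuk: ΔP = 60; V ≈ 6.4 × 60^0.636 ≈ 86.51 kt.
Difference ≈ 148.86 − 86.51 = 62.35 → 62 kt.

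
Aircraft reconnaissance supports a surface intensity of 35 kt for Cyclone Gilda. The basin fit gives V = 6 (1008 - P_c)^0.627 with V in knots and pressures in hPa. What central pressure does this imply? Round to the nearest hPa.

991 hPa

ΔP = (V / 6)^(1/0.627) = (35/6)^1.595.
35/6 = 5.833; 5.833^1.595 ≈ 16.66 hPa.
P_c = 1008 − 16.66 = 991.34 ≈ 991 hPa.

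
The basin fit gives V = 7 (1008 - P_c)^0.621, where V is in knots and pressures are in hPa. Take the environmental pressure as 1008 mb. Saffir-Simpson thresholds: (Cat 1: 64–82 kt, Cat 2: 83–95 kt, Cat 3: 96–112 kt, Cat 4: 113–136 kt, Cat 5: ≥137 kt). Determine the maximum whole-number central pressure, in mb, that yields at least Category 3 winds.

940 mb

Category 3 begins at V = 96 kt.
Required ΔP = (96/7)^(1/0.621) = 13.714^1.610 ≈ 67.79 mb.
P_c ≤ 1008 − 67.79 = 940.21, so the highest integer P_c is 940 mb.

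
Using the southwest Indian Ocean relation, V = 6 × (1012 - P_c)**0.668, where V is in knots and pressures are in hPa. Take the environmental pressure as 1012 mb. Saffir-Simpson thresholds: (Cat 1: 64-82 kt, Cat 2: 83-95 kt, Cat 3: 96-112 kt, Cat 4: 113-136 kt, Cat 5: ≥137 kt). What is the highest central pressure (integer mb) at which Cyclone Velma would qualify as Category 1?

977 mb

Category 1 begins at V = 64 kt.
Required ΔP = (64/6)^(1/0.668) = 10.667^1.497 ≈ 34.59 mb.
P_c ≤ 1012 − 34.59 = 977.41, so the highest integer P_c is 977 mb.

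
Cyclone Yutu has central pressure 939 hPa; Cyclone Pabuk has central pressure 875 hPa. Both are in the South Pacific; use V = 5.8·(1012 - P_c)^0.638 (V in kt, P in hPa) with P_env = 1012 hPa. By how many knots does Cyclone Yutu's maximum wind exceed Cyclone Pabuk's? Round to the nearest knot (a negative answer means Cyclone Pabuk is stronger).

-44 kt

Cyclone Yutu: ΔP = 73; V ≈ 5.8 × 73^0.638 ≈ 89.58 kt.
Cyclone Pabuk: ΔP = 137; V ≈ 5.8 × 137^0.638 ≈ 133.86 kt.
Difference ≈ 89.58 − 133.86 = -44.28 → -44 kt.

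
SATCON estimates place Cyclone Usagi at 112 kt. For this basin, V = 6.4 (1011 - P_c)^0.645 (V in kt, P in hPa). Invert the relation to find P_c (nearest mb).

926 mb

ΔP = (V / 6.4)^(1/0.645) = (112/6.4)^1.550.
112/6.4 = 17.500; 17.500^1.550 ≈ 84.57 mb.
P_c = 1011 − 84.57 = 926.43 ≈ 926 mb.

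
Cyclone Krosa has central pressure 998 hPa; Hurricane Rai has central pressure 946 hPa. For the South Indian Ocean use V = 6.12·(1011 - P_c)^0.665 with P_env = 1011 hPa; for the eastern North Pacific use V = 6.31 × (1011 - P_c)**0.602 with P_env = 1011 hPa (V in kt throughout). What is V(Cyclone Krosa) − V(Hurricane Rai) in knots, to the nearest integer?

Cyclone Krosa: ΔP = 13; V ≈ 6.12 × 13^0.665 ≈ 33.69 kt.
Hurricane Rai: ΔP = 65; V ≈ 6.31 × 65^0.602 ≈ 77.88 kt.
Difference ≈ 33.69 − 77.88 = -44.19 → -44 kt.

-44 kt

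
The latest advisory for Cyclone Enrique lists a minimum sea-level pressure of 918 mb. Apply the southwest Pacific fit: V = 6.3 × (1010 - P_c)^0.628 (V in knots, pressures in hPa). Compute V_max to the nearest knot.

ΔP = 1010 − 918 = 92 mb.
92^0.628 ≈ 17.110.
V ≈ 6.3 × 17.110 ≈ 107.8 kt.

108 kt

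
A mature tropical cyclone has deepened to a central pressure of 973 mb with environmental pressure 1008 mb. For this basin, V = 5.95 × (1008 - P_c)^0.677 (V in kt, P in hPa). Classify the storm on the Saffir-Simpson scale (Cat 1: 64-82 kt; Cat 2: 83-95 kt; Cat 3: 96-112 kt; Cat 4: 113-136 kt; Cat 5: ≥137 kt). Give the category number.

1

ΔP = 1008 − 973 = 35 mb.
V ≈ 5.95 × 35^0.677 = 5.95 × 11.10 ≈ 66 kt.
66 kt falls in the Category 1 band.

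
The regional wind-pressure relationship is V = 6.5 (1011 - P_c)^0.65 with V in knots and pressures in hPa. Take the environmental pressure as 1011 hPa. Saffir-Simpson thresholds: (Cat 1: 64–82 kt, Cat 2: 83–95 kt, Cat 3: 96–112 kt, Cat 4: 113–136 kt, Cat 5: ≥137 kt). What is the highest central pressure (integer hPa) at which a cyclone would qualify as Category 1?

Category 1 begins at V = 64 kt.
Required ΔP = (64/6.5)^(1/0.65) = 9.846^1.538 ≈ 33.74 hPa.
P_c ≤ 1011 − 33.74 = 977.26, so the highest integer P_c is 977 hPa.

977 hPa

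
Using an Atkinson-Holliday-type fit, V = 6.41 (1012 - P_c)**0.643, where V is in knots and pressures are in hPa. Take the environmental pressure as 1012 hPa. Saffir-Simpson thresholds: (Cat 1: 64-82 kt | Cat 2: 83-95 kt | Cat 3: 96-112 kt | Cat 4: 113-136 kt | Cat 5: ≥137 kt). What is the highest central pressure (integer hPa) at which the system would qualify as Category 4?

925 hPa

Category 4 begins at V = 113 kt.
Required ΔP = (113/6.41)^(1/0.643) = 17.629^1.555 ≈ 86.72 hPa.
P_c ≤ 1012 − 86.72 = 925.28, so the highest integer P_c is 925 hPa.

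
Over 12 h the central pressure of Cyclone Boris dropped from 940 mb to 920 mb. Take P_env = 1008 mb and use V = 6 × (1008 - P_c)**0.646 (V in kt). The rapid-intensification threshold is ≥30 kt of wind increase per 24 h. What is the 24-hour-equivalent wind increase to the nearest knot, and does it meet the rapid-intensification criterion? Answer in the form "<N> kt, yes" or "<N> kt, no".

V₁: ΔP = 68, V ≈ 6 × 68^0.646 ≈ 91.61 kt.
V₂: ΔP = 88, V ≈ 6 × 88^0.646 ≈ 108.21 kt.
ΔV over 12 h = 16.60 kt → 24 h equivalent = 16.60 × 24/12 ≈ 33.20 kt.
33 kt ≥ 30 kt ⇒ rapid intensification.

33 kt, yes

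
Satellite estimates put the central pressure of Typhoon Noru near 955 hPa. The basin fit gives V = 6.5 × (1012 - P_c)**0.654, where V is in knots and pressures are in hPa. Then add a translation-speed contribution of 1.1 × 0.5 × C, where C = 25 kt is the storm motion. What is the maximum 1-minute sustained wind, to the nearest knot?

ΔP = 1012 − 955 = 57 hPa.
57^0.654 ≈ 14.072.
V ≈ 6.5 × 14.072 ≈ 91.5 kt.
Translation term: 1.1 × 0.5 × 25 = 13.75 kt.
Corrected V ≈ 105.25 kt → 105 kt.

105 kt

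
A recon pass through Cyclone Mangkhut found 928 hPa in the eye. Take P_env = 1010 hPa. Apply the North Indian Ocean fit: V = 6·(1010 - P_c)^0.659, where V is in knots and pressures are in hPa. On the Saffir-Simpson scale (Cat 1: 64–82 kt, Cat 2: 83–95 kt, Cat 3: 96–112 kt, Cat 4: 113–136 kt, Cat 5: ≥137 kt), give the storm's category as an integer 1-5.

ΔP = 1010 − 928 = 82 hPa.
V ≈ 6 × 82^0.659 = 6 × 18.25 ≈ 109 kt.
109 kt falls in the Category 3 band.

3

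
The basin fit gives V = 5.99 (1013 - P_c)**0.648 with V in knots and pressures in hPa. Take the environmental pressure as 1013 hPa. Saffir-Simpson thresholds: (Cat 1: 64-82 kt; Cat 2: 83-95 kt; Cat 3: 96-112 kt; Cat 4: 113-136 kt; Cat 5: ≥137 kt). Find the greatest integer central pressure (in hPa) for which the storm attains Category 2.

Category 2 begins at V = 83 kt.
Required ΔP = (83/5.99)^(1/0.648) = 13.856^1.543 ≈ 57.78 hPa.
P_c ≤ 1013 − 57.78 = 955.22, so the highest integer P_c is 955 hPa.

955 hPa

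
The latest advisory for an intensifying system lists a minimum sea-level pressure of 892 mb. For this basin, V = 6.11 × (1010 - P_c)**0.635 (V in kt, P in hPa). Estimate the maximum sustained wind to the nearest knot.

ΔP = 1010 − 892 = 118 mb.
118^0.635 ≈ 20.685.
V ≈ 6.11 × 20.685 ≈ 126.4 kt.

126 kt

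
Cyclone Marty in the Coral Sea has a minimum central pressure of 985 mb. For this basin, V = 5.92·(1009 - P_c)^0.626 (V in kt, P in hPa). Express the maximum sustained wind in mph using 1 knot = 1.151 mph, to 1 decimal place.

ΔP = 1009 − 985 = 24 mb.
V ≈ 5.92 × 24^0.626 = 5.92 × 7.312 ≈ 43.285 kt.
43.285 × 1.151 ≈ 49.82 mph → 49.8 mph.

49.8 mph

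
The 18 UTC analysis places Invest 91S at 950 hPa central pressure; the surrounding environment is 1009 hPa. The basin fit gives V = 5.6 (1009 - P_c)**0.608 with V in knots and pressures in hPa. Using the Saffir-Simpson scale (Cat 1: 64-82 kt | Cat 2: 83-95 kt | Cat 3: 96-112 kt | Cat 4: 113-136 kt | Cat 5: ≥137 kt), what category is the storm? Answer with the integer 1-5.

ΔP = 1009 − 950 = 59 hPa.
V ≈ 5.6 × 59^0.608 = 5.6 × 11.93 ≈ 67 kt.
67 kt falls in the Category 1 band.

1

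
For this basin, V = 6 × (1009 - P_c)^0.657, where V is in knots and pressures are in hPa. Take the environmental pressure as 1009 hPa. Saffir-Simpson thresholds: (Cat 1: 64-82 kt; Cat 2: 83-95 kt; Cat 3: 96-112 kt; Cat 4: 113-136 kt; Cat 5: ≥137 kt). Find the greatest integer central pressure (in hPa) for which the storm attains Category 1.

Category 1 begins at V = 64 kt.
Required ΔP = (64/6)^(1/0.657) = 10.667^1.522 ≈ 36.71 hPa.
P_c ≤ 1009 − 36.71 = 972.29, so the highest integer P_c is 972 hPa.

972 hPa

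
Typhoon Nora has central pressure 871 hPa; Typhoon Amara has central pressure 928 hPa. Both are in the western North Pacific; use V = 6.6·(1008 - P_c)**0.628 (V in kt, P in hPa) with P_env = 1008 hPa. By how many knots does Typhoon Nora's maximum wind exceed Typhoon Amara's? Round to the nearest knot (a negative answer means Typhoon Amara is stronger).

42 kt

Typhoon Nora: ΔP = 137; V ≈ 6.6 × 137^0.628 ≈ 145.01 kt.
Typhoon Amara: ΔP = 80; V ≈ 6.6 × 80^0.628 ≈ 103.44 kt.
Difference ≈ 145.01 − 103.44 = 41.57 → 42 kt.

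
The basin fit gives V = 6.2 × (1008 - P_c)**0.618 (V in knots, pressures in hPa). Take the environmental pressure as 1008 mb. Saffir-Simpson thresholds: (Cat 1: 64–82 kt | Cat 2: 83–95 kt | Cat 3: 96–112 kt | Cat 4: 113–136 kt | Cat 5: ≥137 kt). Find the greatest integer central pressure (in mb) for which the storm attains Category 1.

Category 1 begins at V = 64 kt.
Required ΔP = (64/6.2)^(1/0.618) = 10.323^1.618 ≈ 43.70 mb.
P_c ≤ 1008 − 43.70 = 964.30, so the highest integer P_c is 964 mb.

964 mb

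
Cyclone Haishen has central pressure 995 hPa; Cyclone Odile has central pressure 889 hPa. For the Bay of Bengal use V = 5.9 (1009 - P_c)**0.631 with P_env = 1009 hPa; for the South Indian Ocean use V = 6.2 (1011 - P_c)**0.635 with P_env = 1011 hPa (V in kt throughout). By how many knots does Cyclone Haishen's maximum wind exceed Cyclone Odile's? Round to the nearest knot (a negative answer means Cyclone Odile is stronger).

-100 kt

Cyclone Haishen: ΔP = 14; V ≈ 5.9 × 14^0.631 ≈ 31.19 kt.
Cyclone Odile: ΔP = 122; V ≈ 6.2 × 122^0.635 ≈ 130.99 kt.
Difference ≈ 31.19 − 130.99 = -99.80 → -100 kt.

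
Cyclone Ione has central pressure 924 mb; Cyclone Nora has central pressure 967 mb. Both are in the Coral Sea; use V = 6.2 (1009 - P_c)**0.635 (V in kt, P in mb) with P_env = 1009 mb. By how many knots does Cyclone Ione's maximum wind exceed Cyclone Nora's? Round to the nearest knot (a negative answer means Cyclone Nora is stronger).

38 kt

Cyclone Ione: ΔP = 85; V ≈ 6.2 × 85^0.635 ≈ 104.13 kt.
Cyclone Nora: ΔP = 42; V ≈ 6.2 × 42^0.635 ≈ 66.55 kt.
Difference ≈ 104.13 − 66.55 = 37.58 → 38 kt.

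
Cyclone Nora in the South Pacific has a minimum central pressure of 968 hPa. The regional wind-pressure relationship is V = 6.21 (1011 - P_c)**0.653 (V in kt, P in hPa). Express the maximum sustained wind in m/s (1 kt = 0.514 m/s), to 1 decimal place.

ΔP = 1011 − 968 = 43 hPa.
V ≈ 6.21 × 43^0.653 = 6.21 × 11.659 ≈ 72.401 kt.
72.401 × 0.514 ≈ 37.21 m/s → 37.2 m/s.

37.2 m/s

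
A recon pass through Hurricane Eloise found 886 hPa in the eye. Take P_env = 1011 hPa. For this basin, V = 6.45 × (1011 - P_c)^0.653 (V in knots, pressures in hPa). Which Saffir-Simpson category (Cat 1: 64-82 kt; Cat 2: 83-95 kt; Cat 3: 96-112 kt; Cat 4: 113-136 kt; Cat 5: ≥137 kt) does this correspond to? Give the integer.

ΔP = 1011 − 886 = 125 hPa.
V ≈ 6.45 × 125^0.653 = 6.45 × 23.40 ≈ 151 kt.
151 kt falls in the Category 5 band.

5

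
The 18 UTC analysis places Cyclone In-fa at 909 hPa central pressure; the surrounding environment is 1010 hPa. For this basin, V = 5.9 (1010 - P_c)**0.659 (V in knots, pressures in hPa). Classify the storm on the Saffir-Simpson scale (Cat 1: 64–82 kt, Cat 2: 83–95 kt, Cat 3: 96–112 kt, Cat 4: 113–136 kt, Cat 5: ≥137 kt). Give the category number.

ΔP = 1010 − 909 = 101 hPa.
V ≈ 5.9 × 101^0.659 = 5.9 × 20.93 ≈ 124 kt.
124 kt falls in the Category 4 band.

4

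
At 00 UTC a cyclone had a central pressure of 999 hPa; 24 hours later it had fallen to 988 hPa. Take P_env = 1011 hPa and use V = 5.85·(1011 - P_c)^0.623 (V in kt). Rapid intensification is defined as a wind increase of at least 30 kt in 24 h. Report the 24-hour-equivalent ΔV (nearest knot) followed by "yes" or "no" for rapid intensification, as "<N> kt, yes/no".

14 kt, no

V₁: ΔP = 12, V ≈ 5.85 × 12^0.623 ≈ 27.51 kt.
V₂: ΔP = 23, V ≈ 5.85 × 23^0.623 ≈ 41.26 kt.
ΔV over 24 h = 13.75 kt → 24 h equivalent = 13.75 × 24/24 ≈ 13.75 kt.
14 kt < 30 kt ⇒ not rapid intensification.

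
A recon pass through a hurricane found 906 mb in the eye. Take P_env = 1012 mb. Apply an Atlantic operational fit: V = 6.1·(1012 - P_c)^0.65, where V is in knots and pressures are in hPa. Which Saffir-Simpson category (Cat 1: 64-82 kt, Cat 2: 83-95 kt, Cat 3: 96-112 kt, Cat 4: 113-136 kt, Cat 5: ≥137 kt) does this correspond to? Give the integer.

4

ΔP = 1012 − 906 = 106 mb.
V ≈ 6.1 × 106^0.65 = 6.1 × 20.72 ≈ 126 kt.
126 kt falls in the Category 4 band.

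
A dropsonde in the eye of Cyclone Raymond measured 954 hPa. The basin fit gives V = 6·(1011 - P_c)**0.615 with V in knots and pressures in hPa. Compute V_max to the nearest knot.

ΔP = 1011 − 954 = 57 hPa.
57^0.615 ≈ 12.019.
V ≈ 6 × 12.019 ≈ 72.1 kt.

72 kt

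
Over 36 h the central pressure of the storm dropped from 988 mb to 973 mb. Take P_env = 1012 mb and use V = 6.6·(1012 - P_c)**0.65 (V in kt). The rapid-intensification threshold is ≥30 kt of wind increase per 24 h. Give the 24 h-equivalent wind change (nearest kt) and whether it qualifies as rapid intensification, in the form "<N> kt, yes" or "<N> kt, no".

13 kt, no

V₁: ΔP = 24, V ≈ 6.6 × 24^0.65 ≈ 52.08 kt.
V₂: ΔP = 39, V ≈ 6.6 × 39^0.65 ≈ 71.41 kt.
ΔV over 36 h = 19.33 kt → 24 h equivalent = 19.33 × 24/36 ≈ 12.89 kt.
13 kt < 30 kt ⇒ not rapid intensification.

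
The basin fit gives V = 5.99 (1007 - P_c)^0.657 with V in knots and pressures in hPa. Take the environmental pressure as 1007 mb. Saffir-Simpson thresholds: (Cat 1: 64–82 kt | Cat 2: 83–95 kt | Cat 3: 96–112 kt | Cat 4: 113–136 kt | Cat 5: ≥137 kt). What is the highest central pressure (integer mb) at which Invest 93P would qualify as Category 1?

Category 1 begins at V = 64 kt.
Required ΔP = (64/5.99)^(1/0.657) = 10.684^1.522 ≈ 36.80 mb.
P_c ≤ 1007 − 36.80 = 970.20, so the highest integer P_c is 970 mb.

970 mb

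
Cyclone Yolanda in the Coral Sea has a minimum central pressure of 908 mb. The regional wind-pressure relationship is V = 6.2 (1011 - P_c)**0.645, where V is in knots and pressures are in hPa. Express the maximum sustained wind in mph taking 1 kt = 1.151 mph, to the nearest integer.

ΔP = 1011 − 908 = 103 mb.
V ≈ 6.2 × 103^0.645 = 6.2 × 19.874 ≈ 123.217 kt.
123.217 × 1.151 ≈ 141.82 mph → 142 mph.

142 mph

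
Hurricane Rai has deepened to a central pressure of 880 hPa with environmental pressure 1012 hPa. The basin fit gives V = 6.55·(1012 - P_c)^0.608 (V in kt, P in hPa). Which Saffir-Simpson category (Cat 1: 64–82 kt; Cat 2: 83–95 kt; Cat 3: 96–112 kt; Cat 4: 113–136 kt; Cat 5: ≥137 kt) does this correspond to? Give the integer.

4

ΔP = 1012 − 880 = 132 hPa.
V ≈ 6.55 × 132^0.608 = 6.55 × 19.47 ≈ 128 kt.
128 kt falls in the Category 4 band.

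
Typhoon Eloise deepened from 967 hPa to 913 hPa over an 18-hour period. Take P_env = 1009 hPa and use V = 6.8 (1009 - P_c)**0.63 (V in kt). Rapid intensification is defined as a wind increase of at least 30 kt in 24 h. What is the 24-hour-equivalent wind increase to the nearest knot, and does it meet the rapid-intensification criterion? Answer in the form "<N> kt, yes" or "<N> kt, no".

V₁: ΔP = 42, V ≈ 6.8 × 42^0.63 ≈ 71.64 kt.
V₂: ΔP = 96, V ≈ 6.8 × 96^0.63 ≈ 120.60 kt.
ΔV over 18 h = 48.96 kt → 24 h equivalent = 48.96 × 24/18 ≈ 65.28 kt.
65 kt ≥ 30 kt ⇒ rapid intensification.

65 kt, yes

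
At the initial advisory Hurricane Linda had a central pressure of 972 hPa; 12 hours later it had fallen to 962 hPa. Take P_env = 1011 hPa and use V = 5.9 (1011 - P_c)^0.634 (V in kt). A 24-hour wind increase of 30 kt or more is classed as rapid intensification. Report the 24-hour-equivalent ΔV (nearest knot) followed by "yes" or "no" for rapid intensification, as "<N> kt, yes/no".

19 kt, no

V₁: ΔP = 39, V ≈ 5.9 × 39^0.634 ≈ 60.20 kt.
V₂: ΔP = 49, V ≈ 5.9 × 49^0.634 ≈ 69.57 kt.
ΔV over 12 h = 9.37 kt → 24 h equivalent = 9.37 × 24/12 ≈ 18.74 kt.
19 kt < 30 kt ⇒ not rapid intensification.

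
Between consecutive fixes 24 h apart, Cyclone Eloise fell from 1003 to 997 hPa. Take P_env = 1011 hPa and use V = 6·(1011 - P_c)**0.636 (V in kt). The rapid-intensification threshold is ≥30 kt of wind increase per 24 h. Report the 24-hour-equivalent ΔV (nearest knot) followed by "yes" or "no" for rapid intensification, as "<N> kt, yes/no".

V₁: ΔP = 8, V ≈ 6 × 8^0.636 ≈ 22.52 kt.
V₂: ΔP = 14, V ≈ 6 × 14^0.636 ≈ 32.14 kt.
ΔV over 24 h = 9.62 kt → 24 h equivalent = 9.62 × 24/24 ≈ 9.62 kt.
10 kt < 30 kt ⇒ not rapid intensification.

10 kt, no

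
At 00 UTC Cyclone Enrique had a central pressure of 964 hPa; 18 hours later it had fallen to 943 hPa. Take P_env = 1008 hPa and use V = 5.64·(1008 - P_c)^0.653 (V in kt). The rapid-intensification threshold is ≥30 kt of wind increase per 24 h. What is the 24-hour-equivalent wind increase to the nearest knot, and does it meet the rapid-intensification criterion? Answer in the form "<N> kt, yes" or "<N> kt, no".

26 kt, no

V₁: ΔP = 44, V ≈ 5.64 × 44^0.653 ≈ 66.75 kt.
V₂: ΔP = 65, V ≈ 5.64 × 65^0.653 ≈ 86.12 kt.
ΔV over 18 h = 19.37 kt → 24 h equivalent = 19.37 × 24/18 ≈ 25.83 kt.
26 kt < 30 kt ⇒ not rapid intensification.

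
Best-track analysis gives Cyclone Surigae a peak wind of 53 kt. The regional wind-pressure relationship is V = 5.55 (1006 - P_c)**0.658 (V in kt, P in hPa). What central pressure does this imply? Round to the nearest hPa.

975 hPa

ΔP = (V / 5.55)^(1/0.658) = (53/5.55)^1.520.
53/5.55 = 9.550; 9.550^1.520 ≈ 30.86 hPa.
P_c = 1006 − 30.86 = 975.14 ≈ 975 hPa.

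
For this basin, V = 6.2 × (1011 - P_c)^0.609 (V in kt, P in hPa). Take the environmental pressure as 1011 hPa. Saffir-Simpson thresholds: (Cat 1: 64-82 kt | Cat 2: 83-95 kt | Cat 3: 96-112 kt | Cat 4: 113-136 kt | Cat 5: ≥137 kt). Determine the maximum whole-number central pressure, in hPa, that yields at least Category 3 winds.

921 hPa

Category 3 begins at V = 96 kt.
Required ΔP = (96/6.2)^(1/0.609) = 15.484^1.642 ≈ 89.91 hPa.
P_c ≤ 1011 − 89.91 = 921.09, so the highest integer P_c is 921 hPa.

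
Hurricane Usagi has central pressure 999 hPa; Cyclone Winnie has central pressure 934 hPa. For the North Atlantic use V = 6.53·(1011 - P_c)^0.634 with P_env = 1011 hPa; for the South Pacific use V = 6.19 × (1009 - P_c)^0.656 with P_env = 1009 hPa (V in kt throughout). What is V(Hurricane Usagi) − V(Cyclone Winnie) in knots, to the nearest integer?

-74 kt

Hurricane Usagi: ΔP = 12; V ≈ 6.53 × 12^0.634 ≈ 31.56 kt.
Cyclone Winnie: ΔP = 75; V ≈ 6.19 × 75^0.656 ≈ 105.13 kt.
Difference ≈ 31.56 − 105.13 = -73.57 → -74 kt.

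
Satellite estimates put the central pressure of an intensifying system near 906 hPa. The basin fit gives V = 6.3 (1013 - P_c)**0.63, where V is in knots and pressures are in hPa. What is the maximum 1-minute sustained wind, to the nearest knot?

120 kt

ΔP = 1013 − 906 = 107 hPa.
107^0.63 ≈ 18.989.
V ≈ 6.3 × 18.989 ≈ 119.6 kt.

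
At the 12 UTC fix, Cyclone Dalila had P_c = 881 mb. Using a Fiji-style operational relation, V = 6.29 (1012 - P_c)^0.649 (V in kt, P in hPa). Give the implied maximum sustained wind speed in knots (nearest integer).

ΔP = 1012 − 881 = 131 mb.
131^0.649 ≈ 23.665.
V ≈ 6.29 × 23.665 ≈ 148.9 kt.

149 kt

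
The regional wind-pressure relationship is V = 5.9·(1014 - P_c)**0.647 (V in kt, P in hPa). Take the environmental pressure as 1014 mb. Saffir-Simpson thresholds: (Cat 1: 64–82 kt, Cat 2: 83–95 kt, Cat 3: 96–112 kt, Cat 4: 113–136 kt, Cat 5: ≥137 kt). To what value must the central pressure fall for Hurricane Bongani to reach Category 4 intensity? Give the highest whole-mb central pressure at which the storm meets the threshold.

918 mb

Category 4 begins at V = 113 kt.
Required ΔP = (113/5.9)^(1/0.647) = 19.153^1.546 ≈ 95.90 mb.
P_c ≤ 1014 − 95.90 = 918.10, so the highest integer P_c is 918 mb.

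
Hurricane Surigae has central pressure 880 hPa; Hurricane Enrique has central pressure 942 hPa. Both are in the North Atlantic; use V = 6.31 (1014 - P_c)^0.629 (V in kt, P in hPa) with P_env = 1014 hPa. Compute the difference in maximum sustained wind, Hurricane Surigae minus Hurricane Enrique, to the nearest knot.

Hurricane Surigae: ΔP = 134; V ≈ 6.31 × 134^0.629 ≈ 137.40 kt.
Hurricane Enrique: ΔP = 72; V ≈ 6.31 × 72^0.629 ≈ 92.96 kt.
Difference ≈ 137.40 − 92.96 = 44.44 → 44 kt.

44 kt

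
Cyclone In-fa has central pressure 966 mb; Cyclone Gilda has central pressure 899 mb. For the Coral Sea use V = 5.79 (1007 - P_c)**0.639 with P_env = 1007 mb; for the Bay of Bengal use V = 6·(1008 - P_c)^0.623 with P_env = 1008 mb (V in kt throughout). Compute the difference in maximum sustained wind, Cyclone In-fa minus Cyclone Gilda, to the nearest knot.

-49 kt

Cyclone In-fa: ΔP = 41; V ≈ 5.79 × 41^0.639 ≈ 62.12 kt.
Cyclone Gilda: ΔP = 109; V ≈ 6 × 109^0.623 ≈ 111.55 kt.
Difference ≈ 62.12 − 111.55 = -49.43 → -49 kt.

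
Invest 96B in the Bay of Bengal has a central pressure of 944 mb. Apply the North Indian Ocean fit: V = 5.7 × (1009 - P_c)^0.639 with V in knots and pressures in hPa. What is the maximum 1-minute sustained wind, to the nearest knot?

ΔP = 1009 − 944 = 65 mb.
65^0.639 ≈ 14.403.
V ≈ 5.7 × 14.403 ≈ 82.1 kt.

82 kt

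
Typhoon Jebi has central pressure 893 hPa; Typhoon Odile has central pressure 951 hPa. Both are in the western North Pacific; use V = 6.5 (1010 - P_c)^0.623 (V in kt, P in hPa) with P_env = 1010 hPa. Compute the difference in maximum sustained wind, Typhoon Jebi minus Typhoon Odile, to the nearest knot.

44 kt

Typhoon Jebi: ΔP = 117; V ≈ 6.5 × 117^0.623 ≈ 126.30 kt.
Typhoon Odile: ΔP = 59; V ≈ 6.5 × 59^0.623 ≈ 82.44 kt.
Difference ≈ 126.30 − 82.44 = 43.86 → 44 kt.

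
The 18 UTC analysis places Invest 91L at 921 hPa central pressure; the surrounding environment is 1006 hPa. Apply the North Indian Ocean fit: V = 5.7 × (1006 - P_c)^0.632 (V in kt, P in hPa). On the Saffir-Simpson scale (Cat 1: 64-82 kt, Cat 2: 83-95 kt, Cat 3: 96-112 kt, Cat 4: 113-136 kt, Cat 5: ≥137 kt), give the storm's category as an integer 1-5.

2

ΔP = 1006 − 921 = 85 hPa.
V ≈ 5.7 × 85^0.632 = 5.7 × 16.57 ≈ 94 kt.
94 kt falls in the Category 2 band.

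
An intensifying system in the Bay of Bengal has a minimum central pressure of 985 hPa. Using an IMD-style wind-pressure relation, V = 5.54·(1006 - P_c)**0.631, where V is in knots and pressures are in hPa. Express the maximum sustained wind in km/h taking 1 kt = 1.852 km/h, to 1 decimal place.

70.1 km/h

ΔP = 1006 − 985 = 21 hPa.
V ≈ 5.54 × 21^0.631 = 5.54 × 6.828 ≈ 37.829 kt.
37.829 × 1.852 ≈ 70.06 km/h → 70.1 km/h.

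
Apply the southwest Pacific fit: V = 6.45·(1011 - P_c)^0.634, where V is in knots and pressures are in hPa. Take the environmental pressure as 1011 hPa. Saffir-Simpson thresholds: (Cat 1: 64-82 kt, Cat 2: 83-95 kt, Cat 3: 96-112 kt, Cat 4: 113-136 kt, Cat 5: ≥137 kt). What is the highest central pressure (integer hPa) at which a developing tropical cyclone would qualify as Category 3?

940 hPa

Category 3 begins at V = 96 kt.
Required ΔP = (96/6.45)^(1/0.634) = 14.884^1.577 ≈ 70.75 hPa.
P_c ≤ 1011 − 70.75 = 940.25, so the highest integer P_c is 940 hPa.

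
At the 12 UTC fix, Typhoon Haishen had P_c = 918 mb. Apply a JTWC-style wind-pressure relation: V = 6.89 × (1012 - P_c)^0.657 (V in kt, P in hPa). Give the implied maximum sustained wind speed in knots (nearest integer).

ΔP = 1012 − 918 = 94 mb.
94^0.657 ≈ 19.785.
V ≈ 6.89 × 19.785 ≈ 136.3 kt.

136 kt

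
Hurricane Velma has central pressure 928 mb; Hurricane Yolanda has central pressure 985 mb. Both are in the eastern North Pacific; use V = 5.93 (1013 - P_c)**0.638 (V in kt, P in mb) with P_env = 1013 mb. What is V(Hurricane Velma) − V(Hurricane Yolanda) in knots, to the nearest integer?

Hurricane Velma: ΔP = 85; V ≈ 5.93 × 85^0.638 ≈ 100.93 kt.
Hurricane Yolanda: ΔP = 28; V ≈ 5.93 × 28^0.638 ≈ 49.70 kt.
Difference ≈ 100.93 − 49.70 = 51.23 → 51 kt.

51 kt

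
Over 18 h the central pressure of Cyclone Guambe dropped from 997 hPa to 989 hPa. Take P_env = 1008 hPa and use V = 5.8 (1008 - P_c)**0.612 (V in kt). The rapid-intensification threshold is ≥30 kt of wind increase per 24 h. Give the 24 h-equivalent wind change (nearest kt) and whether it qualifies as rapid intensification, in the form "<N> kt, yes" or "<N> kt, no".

V₁: ΔP = 11, V ≈ 5.8 × 11^0.612 ≈ 25.16 kt.
V₂: ΔP = 19, V ≈ 5.8 × 19^0.612 ≈ 35.16 kt.
ΔV over 18 h = 10.00 kt → 24 h equivalent = 10.00 × 24/18 ≈ 13.33 kt.
13 kt < 30 kt ⇒ not rapid intensification.

13 kt, no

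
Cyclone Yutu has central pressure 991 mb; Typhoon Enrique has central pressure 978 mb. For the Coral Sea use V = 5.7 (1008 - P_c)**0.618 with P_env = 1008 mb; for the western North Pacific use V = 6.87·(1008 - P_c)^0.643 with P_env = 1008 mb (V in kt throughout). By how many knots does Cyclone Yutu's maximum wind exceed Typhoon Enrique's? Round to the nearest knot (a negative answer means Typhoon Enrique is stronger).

Cyclone Yutu: ΔP = 17; V ≈ 5.7 × 17^0.618 ≈ 32.83 kt.
Typhoon Enrique: ΔP = 30; V ≈ 6.87 × 30^0.643 ≈ 61.20 kt.
Difference ≈ 32.83 − 61.20 = -28.37 → -28 kt.

-28 kt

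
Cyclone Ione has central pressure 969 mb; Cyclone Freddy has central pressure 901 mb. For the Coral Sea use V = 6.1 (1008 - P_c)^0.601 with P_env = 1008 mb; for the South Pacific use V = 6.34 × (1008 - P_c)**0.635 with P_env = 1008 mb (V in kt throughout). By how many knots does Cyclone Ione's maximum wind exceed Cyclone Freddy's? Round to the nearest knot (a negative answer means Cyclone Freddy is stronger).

Cyclone Ione: ΔP = 39; V ≈ 6.1 × 39^0.601 ≈ 55.15 kt.
Cyclone Freddy: ΔP = 107; V ≈ 6.34 × 107^0.635 ≈ 123.24 kt.
Difference ≈ 55.15 − 123.24 = -68.09 → -68 kt.

-68 kt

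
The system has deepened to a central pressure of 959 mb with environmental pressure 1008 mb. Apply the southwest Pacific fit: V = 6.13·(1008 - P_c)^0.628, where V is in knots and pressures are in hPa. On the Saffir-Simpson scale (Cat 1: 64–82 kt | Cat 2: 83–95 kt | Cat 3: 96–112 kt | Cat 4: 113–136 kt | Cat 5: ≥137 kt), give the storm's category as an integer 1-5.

ΔP = 1008 − 959 = 49 mb.
V ≈ 6.13 × 49^0.628 = 6.13 × 11.52 ≈ 71 kt.
71 kt falls in the Category 1 band.

1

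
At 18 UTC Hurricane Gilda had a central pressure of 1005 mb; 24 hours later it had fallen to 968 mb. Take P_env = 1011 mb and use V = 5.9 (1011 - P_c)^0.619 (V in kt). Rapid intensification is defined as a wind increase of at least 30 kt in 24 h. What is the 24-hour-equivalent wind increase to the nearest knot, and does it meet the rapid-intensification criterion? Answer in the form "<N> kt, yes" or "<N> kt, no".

43 kt, yes

V₁: ΔP = 6, V ≈ 5.9 × 6^0.619 ≈ 17.89 kt.
V₂: ΔP = 43, V ≈ 5.9 × 43^0.619 ≈ 60.53 kt.
ΔV over 24 h = 42.64 kt → 24 h equivalent = 42.64 × 24/24 ≈ 42.64 kt.
43 kt ≥ 30 kt ⇒ rapid intensification.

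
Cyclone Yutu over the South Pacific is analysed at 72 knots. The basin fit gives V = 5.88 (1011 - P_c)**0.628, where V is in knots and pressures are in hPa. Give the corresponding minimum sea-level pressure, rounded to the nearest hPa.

957 hPa

ΔP = (V / 5.88)^(1/0.628) = (72/5.88)^1.592.
72/5.88 = 12.245; 12.245^1.592 ≈ 54.00 hPa.
P_c = 1011 − 54.00 = 957.00 ≈ 957 hPa.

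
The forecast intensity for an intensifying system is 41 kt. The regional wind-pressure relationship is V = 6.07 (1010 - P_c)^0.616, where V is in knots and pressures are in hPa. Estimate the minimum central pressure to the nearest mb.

ΔP = (V / 6.07)^(1/0.616) = (41/6.07)^1.623.
41/6.07 = 6.755; 6.755^1.623 ≈ 22.22 mb.
P_c = 1010 − 22.22 = 987.78 ≈ 988 mb.

988 mb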